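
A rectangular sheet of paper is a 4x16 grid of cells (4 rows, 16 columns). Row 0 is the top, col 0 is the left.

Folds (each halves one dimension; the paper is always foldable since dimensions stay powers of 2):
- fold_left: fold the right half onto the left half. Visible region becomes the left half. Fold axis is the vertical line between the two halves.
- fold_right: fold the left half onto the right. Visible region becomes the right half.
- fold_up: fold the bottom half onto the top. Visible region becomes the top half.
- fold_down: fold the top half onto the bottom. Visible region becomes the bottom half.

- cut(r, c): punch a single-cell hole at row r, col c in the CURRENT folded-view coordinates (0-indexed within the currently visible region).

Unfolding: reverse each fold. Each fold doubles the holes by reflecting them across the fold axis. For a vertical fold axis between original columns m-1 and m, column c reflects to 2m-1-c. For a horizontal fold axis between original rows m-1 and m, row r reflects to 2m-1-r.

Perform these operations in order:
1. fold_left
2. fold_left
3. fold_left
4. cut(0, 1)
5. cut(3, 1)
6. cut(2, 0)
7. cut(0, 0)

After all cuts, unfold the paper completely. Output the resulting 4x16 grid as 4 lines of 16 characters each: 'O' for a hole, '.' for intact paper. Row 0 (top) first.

Op 1 fold_left: fold axis v@8; visible region now rows[0,4) x cols[0,8) = 4x8
Op 2 fold_left: fold axis v@4; visible region now rows[0,4) x cols[0,4) = 4x4
Op 3 fold_left: fold axis v@2; visible region now rows[0,4) x cols[0,2) = 4x2
Op 4 cut(0, 1): punch at orig (0,1); cuts so far [(0, 1)]; region rows[0,4) x cols[0,2) = 4x2
Op 5 cut(3, 1): punch at orig (3,1); cuts so far [(0, 1), (3, 1)]; region rows[0,4) x cols[0,2) = 4x2
Op 6 cut(2, 0): punch at orig (2,0); cuts so far [(0, 1), (2, 0), (3, 1)]; region rows[0,4) x cols[0,2) = 4x2
Op 7 cut(0, 0): punch at orig (0,0); cuts so far [(0, 0), (0, 1), (2, 0), (3, 1)]; region rows[0,4) x cols[0,2) = 4x2
Unfold 1 (reflect across v@2): 8 holes -> [(0, 0), (0, 1), (0, 2), (0, 3), (2, 0), (2, 3), (3, 1), (3, 2)]
Unfold 2 (reflect across v@4): 16 holes -> [(0, 0), (0, 1), (0, 2), (0, 3), (0, 4), (0, 5), (0, 6), (0, 7), (2, 0), (2, 3), (2, 4), (2, 7), (3, 1), (3, 2), (3, 5), (3, 6)]
Unfold 3 (reflect across v@8): 32 holes -> [(0, 0), (0, 1), (0, 2), (0, 3), (0, 4), (0, 5), (0, 6), (0, 7), (0, 8), (0, 9), (0, 10), (0, 11), (0, 12), (0, 13), (0, 14), (0, 15), (2, 0), (2, 3), (2, 4), (2, 7), (2, 8), (2, 11), (2, 12), (2, 15), (3, 1), (3, 2), (3, 5), (3, 6), (3, 9), (3, 10), (3, 13), (3, 14)]

Answer: OOOOOOOOOOOOOOOO
................
O..OO..OO..OO..O
.OO..OO..OO..OO.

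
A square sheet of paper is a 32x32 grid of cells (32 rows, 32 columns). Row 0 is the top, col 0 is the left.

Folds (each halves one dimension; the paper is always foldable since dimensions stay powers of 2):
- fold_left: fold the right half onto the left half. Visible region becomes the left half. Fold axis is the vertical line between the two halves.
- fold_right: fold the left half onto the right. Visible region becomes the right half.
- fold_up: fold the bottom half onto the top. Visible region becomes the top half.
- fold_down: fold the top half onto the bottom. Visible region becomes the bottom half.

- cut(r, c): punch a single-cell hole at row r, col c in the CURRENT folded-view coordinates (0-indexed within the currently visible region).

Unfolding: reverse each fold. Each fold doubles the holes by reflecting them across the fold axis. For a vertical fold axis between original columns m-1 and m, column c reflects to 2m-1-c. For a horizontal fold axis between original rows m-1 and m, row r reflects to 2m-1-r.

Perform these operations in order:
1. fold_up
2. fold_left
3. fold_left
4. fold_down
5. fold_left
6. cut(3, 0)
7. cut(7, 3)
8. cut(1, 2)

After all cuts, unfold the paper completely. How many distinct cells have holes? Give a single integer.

Answer: 96

Derivation:
Op 1 fold_up: fold axis h@16; visible region now rows[0,16) x cols[0,32) = 16x32
Op 2 fold_left: fold axis v@16; visible region now rows[0,16) x cols[0,16) = 16x16
Op 3 fold_left: fold axis v@8; visible region now rows[0,16) x cols[0,8) = 16x8
Op 4 fold_down: fold axis h@8; visible region now rows[8,16) x cols[0,8) = 8x8
Op 5 fold_left: fold axis v@4; visible region now rows[8,16) x cols[0,4) = 8x4
Op 6 cut(3, 0): punch at orig (11,0); cuts so far [(11, 0)]; region rows[8,16) x cols[0,4) = 8x4
Op 7 cut(7, 3): punch at orig (15,3); cuts so far [(11, 0), (15, 3)]; region rows[8,16) x cols[0,4) = 8x4
Op 8 cut(1, 2): punch at orig (9,2); cuts so far [(9, 2), (11, 0), (15, 3)]; region rows[8,16) x cols[0,4) = 8x4
Unfold 1 (reflect across v@4): 6 holes -> [(9, 2), (9, 5), (11, 0), (11, 7), (15, 3), (15, 4)]
Unfold 2 (reflect across h@8): 12 holes -> [(0, 3), (0, 4), (4, 0), (4, 7), (6, 2), (6, 5), (9, 2), (9, 5), (11, 0), (11, 7), (15, 3), (15, 4)]
Unfold 3 (reflect across v@8): 24 holes -> [(0, 3), (0, 4), (0, 11), (0, 12), (4, 0), (4, 7), (4, 8), (4, 15), (6, 2), (6, 5), (6, 10), (6, 13), (9, 2), (9, 5), (9, 10), (9, 13), (11, 0), (11, 7), (11, 8), (11, 15), (15, 3), (15, 4), (15, 11), (15, 12)]
Unfold 4 (reflect across v@16): 48 holes -> [(0, 3), (0, 4), (0, 11), (0, 12), (0, 19), (0, 20), (0, 27), (0, 28), (4, 0), (4, 7), (4, 8), (4, 15), (4, 16), (4, 23), (4, 24), (4, 31), (6, 2), (6, 5), (6, 10), (6, 13), (6, 18), (6, 21), (6, 26), (6, 29), (9, 2), (9, 5), (9, 10), (9, 13), (9, 18), (9, 21), (9, 26), (9, 29), (11, 0), (11, 7), (11, 8), (11, 15), (11, 16), (11, 23), (11, 24), (11, 31), (15, 3), (15, 4), (15, 11), (15, 12), (15, 19), (15, 20), (15, 27), (15, 28)]
Unfold 5 (reflect across h@16): 96 holes -> [(0, 3), (0, 4), (0, 11), (0, 12), (0, 19), (0, 20), (0, 27), (0, 28), (4, 0), (4, 7), (4, 8), (4, 15), (4, 16), (4, 23), (4, 24), (4, 31), (6, 2), (6, 5), (6, 10), (6, 13), (6, 18), (6, 21), (6, 26), (6, 29), (9, 2), (9, 5), (9, 10), (9, 13), (9, 18), (9, 21), (9, 26), (9, 29), (11, 0), (11, 7), (11, 8), (11, 15), (11, 16), (11, 23), (11, 24), (11, 31), (15, 3), (15, 4), (15, 11), (15, 12), (15, 19), (15, 20), (15, 27), (15, 28), (16, 3), (16, 4), (16, 11), (16, 12), (16, 19), (16, 20), (16, 27), (16, 28), (20, 0), (20, 7), (20, 8), (20, 15), (20, 16), (20, 23), (20, 24), (20, 31), (22, 2), (22, 5), (22, 10), (22, 13), (22, 18), (22, 21), (22, 26), (22, 29), (25, 2), (25, 5), (25, 10), (25, 13), (25, 18), (25, 21), (25, 26), (25, 29), (27, 0), (27, 7), (27, 8), (27, 15), (27, 16), (27, 23), (27, 24), (27, 31), (31, 3), (31, 4), (31, 11), (31, 12), (31, 19), (31, 20), (31, 27), (31, 28)]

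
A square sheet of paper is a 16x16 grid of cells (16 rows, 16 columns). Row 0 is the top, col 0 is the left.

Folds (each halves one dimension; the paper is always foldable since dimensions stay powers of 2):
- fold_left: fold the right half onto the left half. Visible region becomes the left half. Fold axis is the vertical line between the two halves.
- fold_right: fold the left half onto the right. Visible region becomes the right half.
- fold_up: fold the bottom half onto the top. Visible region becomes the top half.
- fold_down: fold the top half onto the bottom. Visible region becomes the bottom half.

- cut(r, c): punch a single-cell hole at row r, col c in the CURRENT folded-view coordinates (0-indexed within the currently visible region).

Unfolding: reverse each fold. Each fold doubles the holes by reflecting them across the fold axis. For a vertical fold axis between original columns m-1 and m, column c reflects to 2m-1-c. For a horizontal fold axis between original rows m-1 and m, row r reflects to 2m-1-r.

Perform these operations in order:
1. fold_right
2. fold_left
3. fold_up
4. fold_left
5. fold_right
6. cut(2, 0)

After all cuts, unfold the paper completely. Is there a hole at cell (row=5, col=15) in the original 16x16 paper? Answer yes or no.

Answer: no

Derivation:
Op 1 fold_right: fold axis v@8; visible region now rows[0,16) x cols[8,16) = 16x8
Op 2 fold_left: fold axis v@12; visible region now rows[0,16) x cols[8,12) = 16x4
Op 3 fold_up: fold axis h@8; visible region now rows[0,8) x cols[8,12) = 8x4
Op 4 fold_left: fold axis v@10; visible region now rows[0,8) x cols[8,10) = 8x2
Op 5 fold_right: fold axis v@9; visible region now rows[0,8) x cols[9,10) = 8x1
Op 6 cut(2, 0): punch at orig (2,9); cuts so far [(2, 9)]; region rows[0,8) x cols[9,10) = 8x1
Unfold 1 (reflect across v@9): 2 holes -> [(2, 8), (2, 9)]
Unfold 2 (reflect across v@10): 4 holes -> [(2, 8), (2, 9), (2, 10), (2, 11)]
Unfold 3 (reflect across h@8): 8 holes -> [(2, 8), (2, 9), (2, 10), (2, 11), (13, 8), (13, 9), (13, 10), (13, 11)]
Unfold 4 (reflect across v@12): 16 holes -> [(2, 8), (2, 9), (2, 10), (2, 11), (2, 12), (2, 13), (2, 14), (2, 15), (13, 8), (13, 9), (13, 10), (13, 11), (13, 12), (13, 13), (13, 14), (13, 15)]
Unfold 5 (reflect across v@8): 32 holes -> [(2, 0), (2, 1), (2, 2), (2, 3), (2, 4), (2, 5), (2, 6), (2, 7), (2, 8), (2, 9), (2, 10), (2, 11), (2, 12), (2, 13), (2, 14), (2, 15), (13, 0), (13, 1), (13, 2), (13, 3), (13, 4), (13, 5), (13, 6), (13, 7), (13, 8), (13, 9), (13, 10), (13, 11), (13, 12), (13, 13), (13, 14), (13, 15)]
Holes: [(2, 0), (2, 1), (2, 2), (2, 3), (2, 4), (2, 5), (2, 6), (2, 7), (2, 8), (2, 9), (2, 10), (2, 11), (2, 12), (2, 13), (2, 14), (2, 15), (13, 0), (13, 1), (13, 2), (13, 3), (13, 4), (13, 5), (13, 6), (13, 7), (13, 8), (13, 9), (13, 10), (13, 11), (13, 12), (13, 13), (13, 14), (13, 15)]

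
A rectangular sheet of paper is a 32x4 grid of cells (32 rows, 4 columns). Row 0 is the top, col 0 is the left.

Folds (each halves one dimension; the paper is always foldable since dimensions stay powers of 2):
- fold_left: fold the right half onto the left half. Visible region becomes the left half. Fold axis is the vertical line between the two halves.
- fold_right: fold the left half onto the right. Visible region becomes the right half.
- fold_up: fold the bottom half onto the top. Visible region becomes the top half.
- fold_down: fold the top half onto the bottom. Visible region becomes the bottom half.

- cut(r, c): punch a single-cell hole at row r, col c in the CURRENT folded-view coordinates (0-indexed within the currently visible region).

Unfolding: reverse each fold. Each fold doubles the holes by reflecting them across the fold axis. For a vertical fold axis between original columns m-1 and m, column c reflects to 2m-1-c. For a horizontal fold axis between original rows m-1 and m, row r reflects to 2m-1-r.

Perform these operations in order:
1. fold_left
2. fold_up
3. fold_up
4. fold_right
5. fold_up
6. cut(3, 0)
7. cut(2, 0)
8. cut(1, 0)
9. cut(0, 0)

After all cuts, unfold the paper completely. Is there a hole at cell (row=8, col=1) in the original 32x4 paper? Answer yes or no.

Answer: yes

Derivation:
Op 1 fold_left: fold axis v@2; visible region now rows[0,32) x cols[0,2) = 32x2
Op 2 fold_up: fold axis h@16; visible region now rows[0,16) x cols[0,2) = 16x2
Op 3 fold_up: fold axis h@8; visible region now rows[0,8) x cols[0,2) = 8x2
Op 4 fold_right: fold axis v@1; visible region now rows[0,8) x cols[1,2) = 8x1
Op 5 fold_up: fold axis h@4; visible region now rows[0,4) x cols[1,2) = 4x1
Op 6 cut(3, 0): punch at orig (3,1); cuts so far [(3, 1)]; region rows[0,4) x cols[1,2) = 4x1
Op 7 cut(2, 0): punch at orig (2,1); cuts so far [(2, 1), (3, 1)]; region rows[0,4) x cols[1,2) = 4x1
Op 8 cut(1, 0): punch at orig (1,1); cuts so far [(1, 1), (2, 1), (3, 1)]; region rows[0,4) x cols[1,2) = 4x1
Op 9 cut(0, 0): punch at orig (0,1); cuts so far [(0, 1), (1, 1), (2, 1), (3, 1)]; region rows[0,4) x cols[1,2) = 4x1
Unfold 1 (reflect across h@4): 8 holes -> [(0, 1), (1, 1), (2, 1), (3, 1), (4, 1), (5, 1), (6, 1), (7, 1)]
Unfold 2 (reflect across v@1): 16 holes -> [(0, 0), (0, 1), (1, 0), (1, 1), (2, 0), (2, 1), (3, 0), (3, 1), (4, 0), (4, 1), (5, 0), (5, 1), (6, 0), (6, 1), (7, 0), (7, 1)]
Unfold 3 (reflect across h@8): 32 holes -> [(0, 0), (0, 1), (1, 0), (1, 1), (2, 0), (2, 1), (3, 0), (3, 1), (4, 0), (4, 1), (5, 0), (5, 1), (6, 0), (6, 1), (7, 0), (7, 1), (8, 0), (8, 1), (9, 0), (9, 1), (10, 0), (10, 1), (11, 0), (11, 1), (12, 0), (12, 1), (13, 0), (13, 1), (14, 0), (14, 1), (15, 0), (15, 1)]
Unfold 4 (reflect across h@16): 64 holes -> [(0, 0), (0, 1), (1, 0), (1, 1), (2, 0), (2, 1), (3, 0), (3, 1), (4, 0), (4, 1), (5, 0), (5, 1), (6, 0), (6, 1), (7, 0), (7, 1), (8, 0), (8, 1), (9, 0), (9, 1), (10, 0), (10, 1), (11, 0), (11, 1), (12, 0), (12, 1), (13, 0), (13, 1), (14, 0), (14, 1), (15, 0), (15, 1), (16, 0), (16, 1), (17, 0), (17, 1), (18, 0), (18, 1), (19, 0), (19, 1), (20, 0), (20, 1), (21, 0), (21, 1), (22, 0), (22, 1), (23, 0), (23, 1), (24, 0), (24, 1), (25, 0), (25, 1), (26, 0), (26, 1), (27, 0), (27, 1), (28, 0), (28, 1), (29, 0), (29, 1), (30, 0), (30, 1), (31, 0), (31, 1)]
Unfold 5 (reflect across v@2): 128 holes -> [(0, 0), (0, 1), (0, 2), (0, 3), (1, 0), (1, 1), (1, 2), (1, 3), (2, 0), (2, 1), (2, 2), (2, 3), (3, 0), (3, 1), (3, 2), (3, 3), (4, 0), (4, 1), (4, 2), (4, 3), (5, 0), (5, 1), (5, 2), (5, 3), (6, 0), (6, 1), (6, 2), (6, 3), (7, 0), (7, 1), (7, 2), (7, 3), (8, 0), (8, 1), (8, 2), (8, 3), (9, 0), (9, 1), (9, 2), (9, 3), (10, 0), (10, 1), (10, 2), (10, 3), (11, 0), (11, 1), (11, 2), (11, 3), (12, 0), (12, 1), (12, 2), (12, 3), (13, 0), (13, 1), (13, 2), (13, 3), (14, 0), (14, 1), (14, 2), (14, 3), (15, 0), (15, 1), (15, 2), (15, 3), (16, 0), (16, 1), (16, 2), (16, 3), (17, 0), (17, 1), (17, 2), (17, 3), (18, 0), (18, 1), (18, 2), (18, 3), (19, 0), (19, 1), (19, 2), (19, 3), (20, 0), (20, 1), (20, 2), (20, 3), (21, 0), (21, 1), (21, 2), (21, 3), (22, 0), (22, 1), (22, 2), (22, 3), (23, 0), (23, 1), (23, 2), (23, 3), (24, 0), (24, 1), (24, 2), (24, 3), (25, 0), (25, 1), (25, 2), (25, 3), (26, 0), (26, 1), (26, 2), (26, 3), (27, 0), (27, 1), (27, 2), (27, 3), (28, 0), (28, 1), (28, 2), (28, 3), (29, 0), (29, 1), (29, 2), (29, 3), (30, 0), (30, 1), (30, 2), (30, 3), (31, 0), (31, 1), (31, 2), (31, 3)]
Holes: [(0, 0), (0, 1), (0, 2), (0, 3), (1, 0), (1, 1), (1, 2), (1, 3), (2, 0), (2, 1), (2, 2), (2, 3), (3, 0), (3, 1), (3, 2), (3, 3), (4, 0), (4, 1), (4, 2), (4, 3), (5, 0), (5, 1), (5, 2), (5, 3), (6, 0), (6, 1), (6, 2), (6, 3), (7, 0), (7, 1), (7, 2), (7, 3), (8, 0), (8, 1), (8, 2), (8, 3), (9, 0), (9, 1), (9, 2), (9, 3), (10, 0), (10, 1), (10, 2), (10, 3), (11, 0), (11, 1), (11, 2), (11, 3), (12, 0), (12, 1), (12, 2), (12, 3), (13, 0), (13, 1), (13, 2), (13, 3), (14, 0), (14, 1), (14, 2), (14, 3), (15, 0), (15, 1), (15, 2), (15, 3), (16, 0), (16, 1), (16, 2), (16, 3), (17, 0), (17, 1), (17, 2), (17, 3), (18, 0), (18, 1), (18, 2), (18, 3), (19, 0), (19, 1), (19, 2), (19, 3), (20, 0), (20, 1), (20, 2), (20, 3), (21, 0), (21, 1), (21, 2), (21, 3), (22, 0), (22, 1), (22, 2), (22, 3), (23, 0), (23, 1), (23, 2), (23, 3), (24, 0), (24, 1), (24, 2), (24, 3), (25, 0), (25, 1), (25, 2), (25, 3), (26, 0), (26, 1), (26, 2), (26, 3), (27, 0), (27, 1), (27, 2), (27, 3), (28, 0), (28, 1), (28, 2), (28, 3), (29, 0), (29, 1), (29, 2), (29, 3), (30, 0), (30, 1), (30, 2), (30, 3), (31, 0), (31, 1), (31, 2), (31, 3)]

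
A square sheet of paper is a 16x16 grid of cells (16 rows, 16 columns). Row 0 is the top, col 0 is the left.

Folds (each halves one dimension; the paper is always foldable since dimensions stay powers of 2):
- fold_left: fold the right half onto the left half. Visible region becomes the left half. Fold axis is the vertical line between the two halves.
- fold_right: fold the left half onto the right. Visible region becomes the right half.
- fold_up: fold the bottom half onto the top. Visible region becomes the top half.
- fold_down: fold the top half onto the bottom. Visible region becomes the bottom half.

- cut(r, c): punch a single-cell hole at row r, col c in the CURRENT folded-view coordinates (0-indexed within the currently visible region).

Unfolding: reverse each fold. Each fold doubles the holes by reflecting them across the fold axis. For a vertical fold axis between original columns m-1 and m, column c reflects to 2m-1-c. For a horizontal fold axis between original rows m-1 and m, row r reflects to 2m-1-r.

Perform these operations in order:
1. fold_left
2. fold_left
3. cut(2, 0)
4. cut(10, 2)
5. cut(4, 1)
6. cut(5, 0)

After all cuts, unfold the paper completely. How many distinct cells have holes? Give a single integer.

Answer: 16

Derivation:
Op 1 fold_left: fold axis v@8; visible region now rows[0,16) x cols[0,8) = 16x8
Op 2 fold_left: fold axis v@4; visible region now rows[0,16) x cols[0,4) = 16x4
Op 3 cut(2, 0): punch at orig (2,0); cuts so far [(2, 0)]; region rows[0,16) x cols[0,4) = 16x4
Op 4 cut(10, 2): punch at orig (10,2); cuts so far [(2, 0), (10, 2)]; region rows[0,16) x cols[0,4) = 16x4
Op 5 cut(4, 1): punch at orig (4,1); cuts so far [(2, 0), (4, 1), (10, 2)]; region rows[0,16) x cols[0,4) = 16x4
Op 6 cut(5, 0): punch at orig (5,0); cuts so far [(2, 0), (4, 1), (5, 0), (10, 2)]; region rows[0,16) x cols[0,4) = 16x4
Unfold 1 (reflect across v@4): 8 holes -> [(2, 0), (2, 7), (4, 1), (4, 6), (5, 0), (5, 7), (10, 2), (10, 5)]
Unfold 2 (reflect across v@8): 16 holes -> [(2, 0), (2, 7), (2, 8), (2, 15), (4, 1), (4, 6), (4, 9), (4, 14), (5, 0), (5, 7), (5, 8), (5, 15), (10, 2), (10, 5), (10, 10), (10, 13)]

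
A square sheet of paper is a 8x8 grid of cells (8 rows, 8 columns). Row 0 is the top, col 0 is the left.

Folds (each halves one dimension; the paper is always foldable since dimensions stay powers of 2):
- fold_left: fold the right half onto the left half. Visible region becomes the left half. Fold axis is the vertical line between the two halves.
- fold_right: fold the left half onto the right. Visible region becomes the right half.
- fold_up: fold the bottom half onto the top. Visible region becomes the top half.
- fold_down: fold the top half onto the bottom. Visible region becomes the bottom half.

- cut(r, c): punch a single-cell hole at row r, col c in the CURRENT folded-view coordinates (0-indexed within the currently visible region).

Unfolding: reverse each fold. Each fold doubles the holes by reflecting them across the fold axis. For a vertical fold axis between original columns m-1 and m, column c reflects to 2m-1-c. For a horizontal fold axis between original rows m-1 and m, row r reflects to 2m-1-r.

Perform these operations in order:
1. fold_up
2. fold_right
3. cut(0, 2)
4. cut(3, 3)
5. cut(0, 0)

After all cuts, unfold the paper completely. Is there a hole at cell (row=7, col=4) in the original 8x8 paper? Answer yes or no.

Answer: yes

Derivation:
Op 1 fold_up: fold axis h@4; visible region now rows[0,4) x cols[0,8) = 4x8
Op 2 fold_right: fold axis v@4; visible region now rows[0,4) x cols[4,8) = 4x4
Op 3 cut(0, 2): punch at orig (0,6); cuts so far [(0, 6)]; region rows[0,4) x cols[4,8) = 4x4
Op 4 cut(3, 3): punch at orig (3,7); cuts so far [(0, 6), (3, 7)]; region rows[0,4) x cols[4,8) = 4x4
Op 5 cut(0, 0): punch at orig (0,4); cuts so far [(0, 4), (0, 6), (3, 7)]; region rows[0,4) x cols[4,8) = 4x4
Unfold 1 (reflect across v@4): 6 holes -> [(0, 1), (0, 3), (0, 4), (0, 6), (3, 0), (3, 7)]
Unfold 2 (reflect across h@4): 12 holes -> [(0, 1), (0, 3), (0, 4), (0, 6), (3, 0), (3, 7), (4, 0), (4, 7), (7, 1), (7, 3), (7, 4), (7, 6)]
Holes: [(0, 1), (0, 3), (0, 4), (0, 6), (3, 0), (3, 7), (4, 0), (4, 7), (7, 1), (7, 3), (7, 4), (7, 6)]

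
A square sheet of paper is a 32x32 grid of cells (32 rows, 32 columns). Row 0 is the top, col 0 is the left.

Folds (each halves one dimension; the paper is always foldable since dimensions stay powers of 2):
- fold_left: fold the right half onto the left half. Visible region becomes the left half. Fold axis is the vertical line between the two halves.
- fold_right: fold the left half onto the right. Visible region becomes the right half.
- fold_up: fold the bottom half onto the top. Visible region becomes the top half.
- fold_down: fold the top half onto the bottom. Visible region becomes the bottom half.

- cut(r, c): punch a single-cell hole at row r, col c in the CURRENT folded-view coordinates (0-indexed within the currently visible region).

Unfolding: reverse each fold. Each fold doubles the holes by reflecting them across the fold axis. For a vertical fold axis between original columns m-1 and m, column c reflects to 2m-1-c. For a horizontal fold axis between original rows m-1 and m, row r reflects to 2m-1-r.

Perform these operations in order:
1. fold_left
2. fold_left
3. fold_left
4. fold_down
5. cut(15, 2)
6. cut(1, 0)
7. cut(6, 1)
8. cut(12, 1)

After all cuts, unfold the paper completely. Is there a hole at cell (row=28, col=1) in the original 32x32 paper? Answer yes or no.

Op 1 fold_left: fold axis v@16; visible region now rows[0,32) x cols[0,16) = 32x16
Op 2 fold_left: fold axis v@8; visible region now rows[0,32) x cols[0,8) = 32x8
Op 3 fold_left: fold axis v@4; visible region now rows[0,32) x cols[0,4) = 32x4
Op 4 fold_down: fold axis h@16; visible region now rows[16,32) x cols[0,4) = 16x4
Op 5 cut(15, 2): punch at orig (31,2); cuts so far [(31, 2)]; region rows[16,32) x cols[0,4) = 16x4
Op 6 cut(1, 0): punch at orig (17,0); cuts so far [(17, 0), (31, 2)]; region rows[16,32) x cols[0,4) = 16x4
Op 7 cut(6, 1): punch at orig (22,1); cuts so far [(17, 0), (22, 1), (31, 2)]; region rows[16,32) x cols[0,4) = 16x4
Op 8 cut(12, 1): punch at orig (28,1); cuts so far [(17, 0), (22, 1), (28, 1), (31, 2)]; region rows[16,32) x cols[0,4) = 16x4
Unfold 1 (reflect across h@16): 8 holes -> [(0, 2), (3, 1), (9, 1), (14, 0), (17, 0), (22, 1), (28, 1), (31, 2)]
Unfold 2 (reflect across v@4): 16 holes -> [(0, 2), (0, 5), (3, 1), (3, 6), (9, 1), (9, 6), (14, 0), (14, 7), (17, 0), (17, 7), (22, 1), (22, 6), (28, 1), (28, 6), (31, 2), (31, 5)]
Unfold 3 (reflect across v@8): 32 holes -> [(0, 2), (0, 5), (0, 10), (0, 13), (3, 1), (3, 6), (3, 9), (3, 14), (9, 1), (9, 6), (9, 9), (9, 14), (14, 0), (14, 7), (14, 8), (14, 15), (17, 0), (17, 7), (17, 8), (17, 15), (22, 1), (22, 6), (22, 9), (22, 14), (28, 1), (28, 6), (28, 9), (28, 14), (31, 2), (31, 5), (31, 10), (31, 13)]
Unfold 4 (reflect across v@16): 64 holes -> [(0, 2), (0, 5), (0, 10), (0, 13), (0, 18), (0, 21), (0, 26), (0, 29), (3, 1), (3, 6), (3, 9), (3, 14), (3, 17), (3, 22), (3, 25), (3, 30), (9, 1), (9, 6), (9, 9), (9, 14), (9, 17), (9, 22), (9, 25), (9, 30), (14, 0), (14, 7), (14, 8), (14, 15), (14, 16), (14, 23), (14, 24), (14, 31), (17, 0), (17, 7), (17, 8), (17, 15), (17, 16), (17, 23), (17, 24), (17, 31), (22, 1), (22, 6), (22, 9), (22, 14), (22, 17), (22, 22), (22, 25), (22, 30), (28, 1), (28, 6), (28, 9), (28, 14), (28, 17), (28, 22), (28, 25), (28, 30), (31, 2), (31, 5), (31, 10), (31, 13), (31, 18), (31, 21), (31, 26), (31, 29)]
Holes: [(0, 2), (0, 5), (0, 10), (0, 13), (0, 18), (0, 21), (0, 26), (0, 29), (3, 1), (3, 6), (3, 9), (3, 14), (3, 17), (3, 22), (3, 25), (3, 30), (9, 1), (9, 6), (9, 9), (9, 14), (9, 17), (9, 22), (9, 25), (9, 30), (14, 0), (14, 7), (14, 8), (14, 15), (14, 16), (14, 23), (14, 24), (14, 31), (17, 0), (17, 7), (17, 8), (17, 15), (17, 16), (17, 23), (17, 24), (17, 31), (22, 1), (22, 6), (22, 9), (22, 14), (22, 17), (22, 22), (22, 25), (22, 30), (28, 1), (28, 6), (28, 9), (28, 14), (28, 17), (28, 22), (28, 25), (28, 30), (31, 2), (31, 5), (31, 10), (31, 13), (31, 18), (31, 21), (31, 26), (31, 29)]

Answer: yes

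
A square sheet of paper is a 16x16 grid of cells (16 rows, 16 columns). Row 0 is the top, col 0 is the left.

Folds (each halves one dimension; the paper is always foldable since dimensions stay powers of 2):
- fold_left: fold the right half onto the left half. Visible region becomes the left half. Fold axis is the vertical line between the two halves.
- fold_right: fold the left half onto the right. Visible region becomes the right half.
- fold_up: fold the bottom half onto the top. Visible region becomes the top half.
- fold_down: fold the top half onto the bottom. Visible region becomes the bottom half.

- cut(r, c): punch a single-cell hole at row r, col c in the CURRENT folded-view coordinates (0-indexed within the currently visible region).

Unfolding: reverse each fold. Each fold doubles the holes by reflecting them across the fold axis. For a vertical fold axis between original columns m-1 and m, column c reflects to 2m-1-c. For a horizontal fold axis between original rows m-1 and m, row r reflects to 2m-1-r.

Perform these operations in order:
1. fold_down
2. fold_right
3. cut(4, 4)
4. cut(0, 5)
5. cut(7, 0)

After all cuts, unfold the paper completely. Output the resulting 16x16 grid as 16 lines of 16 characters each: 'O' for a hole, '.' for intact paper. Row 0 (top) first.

Answer: .......OO.......
................
................
...O........O...
................
................
................
..O..........O..
..O..........O..
................
................
................
...O........O...
................
................
.......OO.......

Derivation:
Op 1 fold_down: fold axis h@8; visible region now rows[8,16) x cols[0,16) = 8x16
Op 2 fold_right: fold axis v@8; visible region now rows[8,16) x cols[8,16) = 8x8
Op 3 cut(4, 4): punch at orig (12,12); cuts so far [(12, 12)]; region rows[8,16) x cols[8,16) = 8x8
Op 4 cut(0, 5): punch at orig (8,13); cuts so far [(8, 13), (12, 12)]; region rows[8,16) x cols[8,16) = 8x8
Op 5 cut(7, 0): punch at orig (15,8); cuts so far [(8, 13), (12, 12), (15, 8)]; region rows[8,16) x cols[8,16) = 8x8
Unfold 1 (reflect across v@8): 6 holes -> [(8, 2), (8, 13), (12, 3), (12, 12), (15, 7), (15, 8)]
Unfold 2 (reflect across h@8): 12 holes -> [(0, 7), (0, 8), (3, 3), (3, 12), (7, 2), (7, 13), (8, 2), (8, 13), (12, 3), (12, 12), (15, 7), (15, 8)]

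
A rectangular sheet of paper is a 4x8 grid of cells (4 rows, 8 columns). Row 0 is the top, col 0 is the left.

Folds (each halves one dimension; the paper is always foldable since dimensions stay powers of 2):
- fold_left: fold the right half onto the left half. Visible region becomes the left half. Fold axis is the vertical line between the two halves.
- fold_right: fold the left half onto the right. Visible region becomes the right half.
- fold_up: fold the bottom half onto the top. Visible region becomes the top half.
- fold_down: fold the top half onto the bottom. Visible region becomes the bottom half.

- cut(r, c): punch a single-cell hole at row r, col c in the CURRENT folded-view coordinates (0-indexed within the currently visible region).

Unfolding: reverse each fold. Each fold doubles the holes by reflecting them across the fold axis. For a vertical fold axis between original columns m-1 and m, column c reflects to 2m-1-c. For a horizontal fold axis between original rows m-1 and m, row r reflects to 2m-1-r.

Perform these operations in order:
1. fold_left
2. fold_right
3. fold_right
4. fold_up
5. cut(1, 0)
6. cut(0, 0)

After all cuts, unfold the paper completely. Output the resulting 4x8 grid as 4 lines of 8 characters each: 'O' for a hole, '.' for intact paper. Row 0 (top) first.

Op 1 fold_left: fold axis v@4; visible region now rows[0,4) x cols[0,4) = 4x4
Op 2 fold_right: fold axis v@2; visible region now rows[0,4) x cols[2,4) = 4x2
Op 3 fold_right: fold axis v@3; visible region now rows[0,4) x cols[3,4) = 4x1
Op 4 fold_up: fold axis h@2; visible region now rows[0,2) x cols[3,4) = 2x1
Op 5 cut(1, 0): punch at orig (1,3); cuts so far [(1, 3)]; region rows[0,2) x cols[3,4) = 2x1
Op 6 cut(0, 0): punch at orig (0,3); cuts so far [(0, 3), (1, 3)]; region rows[0,2) x cols[3,4) = 2x1
Unfold 1 (reflect across h@2): 4 holes -> [(0, 3), (1, 3), (2, 3), (3, 3)]
Unfold 2 (reflect across v@3): 8 holes -> [(0, 2), (0, 3), (1, 2), (1, 3), (2, 2), (2, 3), (3, 2), (3, 3)]
Unfold 3 (reflect across v@2): 16 holes -> [(0, 0), (0, 1), (0, 2), (0, 3), (1, 0), (1, 1), (1, 2), (1, 3), (2, 0), (2, 1), (2, 2), (2, 3), (3, 0), (3, 1), (3, 2), (3, 3)]
Unfold 4 (reflect across v@4): 32 holes -> [(0, 0), (0, 1), (0, 2), (0, 3), (0, 4), (0, 5), (0, 6), (0, 7), (1, 0), (1, 1), (1, 2), (1, 3), (1, 4), (1, 5), (1, 6), (1, 7), (2, 0), (2, 1), (2, 2), (2, 3), (2, 4), (2, 5), (2, 6), (2, 7), (3, 0), (3, 1), (3, 2), (3, 3), (3, 4), (3, 5), (3, 6), (3, 7)]

Answer: OOOOOOOO
OOOOOOOO
OOOOOOOO
OOOOOOOO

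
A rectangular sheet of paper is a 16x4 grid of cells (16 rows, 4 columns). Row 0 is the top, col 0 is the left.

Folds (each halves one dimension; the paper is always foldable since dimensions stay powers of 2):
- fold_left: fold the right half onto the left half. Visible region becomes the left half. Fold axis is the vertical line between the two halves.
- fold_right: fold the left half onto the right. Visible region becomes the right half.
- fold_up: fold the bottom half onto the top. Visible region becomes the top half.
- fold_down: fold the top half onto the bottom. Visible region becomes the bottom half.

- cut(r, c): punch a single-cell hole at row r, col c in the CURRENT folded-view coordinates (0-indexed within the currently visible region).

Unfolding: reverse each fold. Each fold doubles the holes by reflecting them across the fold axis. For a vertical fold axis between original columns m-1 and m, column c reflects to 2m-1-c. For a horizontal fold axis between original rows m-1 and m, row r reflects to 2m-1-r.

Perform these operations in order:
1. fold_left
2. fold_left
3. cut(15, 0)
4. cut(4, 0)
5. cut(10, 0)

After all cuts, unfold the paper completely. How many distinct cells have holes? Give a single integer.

Op 1 fold_left: fold axis v@2; visible region now rows[0,16) x cols[0,2) = 16x2
Op 2 fold_left: fold axis v@1; visible region now rows[0,16) x cols[0,1) = 16x1
Op 3 cut(15, 0): punch at orig (15,0); cuts so far [(15, 0)]; region rows[0,16) x cols[0,1) = 16x1
Op 4 cut(4, 0): punch at orig (4,0); cuts so far [(4, 0), (15, 0)]; region rows[0,16) x cols[0,1) = 16x1
Op 5 cut(10, 0): punch at orig (10,0); cuts so far [(4, 0), (10, 0), (15, 0)]; region rows[0,16) x cols[0,1) = 16x1
Unfold 1 (reflect across v@1): 6 holes -> [(4, 0), (4, 1), (10, 0), (10, 1), (15, 0), (15, 1)]
Unfold 2 (reflect across v@2): 12 holes -> [(4, 0), (4, 1), (4, 2), (4, 3), (10, 0), (10, 1), (10, 2), (10, 3), (15, 0), (15, 1), (15, 2), (15, 3)]

Answer: 12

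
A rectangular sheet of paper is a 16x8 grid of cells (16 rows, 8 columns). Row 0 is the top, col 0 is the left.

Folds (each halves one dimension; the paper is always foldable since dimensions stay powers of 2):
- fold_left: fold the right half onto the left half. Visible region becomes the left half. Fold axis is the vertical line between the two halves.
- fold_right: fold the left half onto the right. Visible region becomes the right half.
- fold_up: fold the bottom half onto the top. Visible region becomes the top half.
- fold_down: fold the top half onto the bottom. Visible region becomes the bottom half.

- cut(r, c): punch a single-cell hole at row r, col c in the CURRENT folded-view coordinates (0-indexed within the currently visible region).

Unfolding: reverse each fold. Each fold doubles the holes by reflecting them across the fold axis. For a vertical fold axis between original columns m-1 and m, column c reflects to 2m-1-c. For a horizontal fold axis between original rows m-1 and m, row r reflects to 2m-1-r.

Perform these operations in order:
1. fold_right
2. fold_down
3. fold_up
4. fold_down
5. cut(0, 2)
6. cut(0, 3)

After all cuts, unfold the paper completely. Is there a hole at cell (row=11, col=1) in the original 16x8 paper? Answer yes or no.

Answer: no

Derivation:
Op 1 fold_right: fold axis v@4; visible region now rows[0,16) x cols[4,8) = 16x4
Op 2 fold_down: fold axis h@8; visible region now rows[8,16) x cols[4,8) = 8x4
Op 3 fold_up: fold axis h@12; visible region now rows[8,12) x cols[4,8) = 4x4
Op 4 fold_down: fold axis h@10; visible region now rows[10,12) x cols[4,8) = 2x4
Op 5 cut(0, 2): punch at orig (10,6); cuts so far [(10, 6)]; region rows[10,12) x cols[4,8) = 2x4
Op 6 cut(0, 3): punch at orig (10,7); cuts so far [(10, 6), (10, 7)]; region rows[10,12) x cols[4,8) = 2x4
Unfold 1 (reflect across h@10): 4 holes -> [(9, 6), (9, 7), (10, 6), (10, 7)]
Unfold 2 (reflect across h@12): 8 holes -> [(9, 6), (9, 7), (10, 6), (10, 7), (13, 6), (13, 7), (14, 6), (14, 7)]
Unfold 3 (reflect across h@8): 16 holes -> [(1, 6), (1, 7), (2, 6), (2, 7), (5, 6), (5, 7), (6, 6), (6, 7), (9, 6), (9, 7), (10, 6), (10, 7), (13, 6), (13, 7), (14, 6), (14, 7)]
Unfold 4 (reflect across v@4): 32 holes -> [(1, 0), (1, 1), (1, 6), (1, 7), (2, 0), (2, 1), (2, 6), (2, 7), (5, 0), (5, 1), (5, 6), (5, 7), (6, 0), (6, 1), (6, 6), (6, 7), (9, 0), (9, 1), (9, 6), (9, 7), (10, 0), (10, 1), (10, 6), (10, 7), (13, 0), (13, 1), (13, 6), (13, 7), (14, 0), (14, 1), (14, 6), (14, 7)]
Holes: [(1, 0), (1, 1), (1, 6), (1, 7), (2, 0), (2, 1), (2, 6), (2, 7), (5, 0), (5, 1), (5, 6), (5, 7), (6, 0), (6, 1), (6, 6), (6, 7), (9, 0), (9, 1), (9, 6), (9, 7), (10, 0), (10, 1), (10, 6), (10, 7), (13, 0), (13, 1), (13, 6), (13, 7), (14, 0), (14, 1), (14, 6), (14, 7)]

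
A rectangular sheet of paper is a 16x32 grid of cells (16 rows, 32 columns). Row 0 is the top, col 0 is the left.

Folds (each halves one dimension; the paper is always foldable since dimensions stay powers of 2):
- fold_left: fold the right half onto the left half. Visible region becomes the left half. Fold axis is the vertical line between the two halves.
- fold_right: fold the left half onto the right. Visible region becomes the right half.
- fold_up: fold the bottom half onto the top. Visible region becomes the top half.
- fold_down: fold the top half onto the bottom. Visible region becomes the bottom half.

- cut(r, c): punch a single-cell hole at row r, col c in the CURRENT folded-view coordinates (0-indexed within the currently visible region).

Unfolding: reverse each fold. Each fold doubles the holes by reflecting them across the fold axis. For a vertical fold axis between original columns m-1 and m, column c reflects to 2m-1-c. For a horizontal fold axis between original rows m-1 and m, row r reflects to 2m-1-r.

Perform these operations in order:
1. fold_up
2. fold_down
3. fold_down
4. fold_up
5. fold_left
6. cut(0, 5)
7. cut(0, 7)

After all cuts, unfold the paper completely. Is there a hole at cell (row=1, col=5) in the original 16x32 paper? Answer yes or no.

Op 1 fold_up: fold axis h@8; visible region now rows[0,8) x cols[0,32) = 8x32
Op 2 fold_down: fold axis h@4; visible region now rows[4,8) x cols[0,32) = 4x32
Op 3 fold_down: fold axis h@6; visible region now rows[6,8) x cols[0,32) = 2x32
Op 4 fold_up: fold axis h@7; visible region now rows[6,7) x cols[0,32) = 1x32
Op 5 fold_left: fold axis v@16; visible region now rows[6,7) x cols[0,16) = 1x16
Op 6 cut(0, 5): punch at orig (6,5); cuts so far [(6, 5)]; region rows[6,7) x cols[0,16) = 1x16
Op 7 cut(0, 7): punch at orig (6,7); cuts so far [(6, 5), (6, 7)]; region rows[6,7) x cols[0,16) = 1x16
Unfold 1 (reflect across v@16): 4 holes -> [(6, 5), (6, 7), (6, 24), (6, 26)]
Unfold 2 (reflect across h@7): 8 holes -> [(6, 5), (6, 7), (6, 24), (6, 26), (7, 5), (7, 7), (7, 24), (7, 26)]
Unfold 3 (reflect across h@6): 16 holes -> [(4, 5), (4, 7), (4, 24), (4, 26), (5, 5), (5, 7), (5, 24), (5, 26), (6, 5), (6, 7), (6, 24), (6, 26), (7, 5), (7, 7), (7, 24), (7, 26)]
Unfold 4 (reflect across h@4): 32 holes -> [(0, 5), (0, 7), (0, 24), (0, 26), (1, 5), (1, 7), (1, 24), (1, 26), (2, 5), (2, 7), (2, 24), (2, 26), (3, 5), (3, 7), (3, 24), (3, 26), (4, 5), (4, 7), (4, 24), (4, 26), (5, 5), (5, 7), (5, 24), (5, 26), (6, 5), (6, 7), (6, 24), (6, 26), (7, 5), (7, 7), (7, 24), (7, 26)]
Unfold 5 (reflect across h@8): 64 holes -> [(0, 5), (0, 7), (0, 24), (0, 26), (1, 5), (1, 7), (1, 24), (1, 26), (2, 5), (2, 7), (2, 24), (2, 26), (3, 5), (3, 7), (3, 24), (3, 26), (4, 5), (4, 7), (4, 24), (4, 26), (5, 5), (5, 7), (5, 24), (5, 26), (6, 5), (6, 7), (6, 24), (6, 26), (7, 5), (7, 7), (7, 24), (7, 26), (8, 5), (8, 7), (8, 24), (8, 26), (9, 5), (9, 7), (9, 24), (9, 26), (10, 5), (10, 7), (10, 24), (10, 26), (11, 5), (11, 7), (11, 24), (11, 26), (12, 5), (12, 7), (12, 24), (12, 26), (13, 5), (13, 7), (13, 24), (13, 26), (14, 5), (14, 7), (14, 24), (14, 26), (15, 5), (15, 7), (15, 24), (15, 26)]
Holes: [(0, 5), (0, 7), (0, 24), (0, 26), (1, 5), (1, 7), (1, 24), (1, 26), (2, 5), (2, 7), (2, 24), (2, 26), (3, 5), (3, 7), (3, 24), (3, 26), (4, 5), (4, 7), (4, 24), (4, 26), (5, 5), (5, 7), (5, 24), (5, 26), (6, 5), (6, 7), (6, 24), (6, 26), (7, 5), (7, 7), (7, 24), (7, 26), (8, 5), (8, 7), (8, 24), (8, 26), (9, 5), (9, 7), (9, 24), (9, 26), (10, 5), (10, 7), (10, 24), (10, 26), (11, 5), (11, 7), (11, 24), (11, 26), (12, 5), (12, 7), (12, 24), (12, 26), (13, 5), (13, 7), (13, 24), (13, 26), (14, 5), (14, 7), (14, 24), (14, 26), (15, 5), (15, 7), (15, 24), (15, 26)]

Answer: yes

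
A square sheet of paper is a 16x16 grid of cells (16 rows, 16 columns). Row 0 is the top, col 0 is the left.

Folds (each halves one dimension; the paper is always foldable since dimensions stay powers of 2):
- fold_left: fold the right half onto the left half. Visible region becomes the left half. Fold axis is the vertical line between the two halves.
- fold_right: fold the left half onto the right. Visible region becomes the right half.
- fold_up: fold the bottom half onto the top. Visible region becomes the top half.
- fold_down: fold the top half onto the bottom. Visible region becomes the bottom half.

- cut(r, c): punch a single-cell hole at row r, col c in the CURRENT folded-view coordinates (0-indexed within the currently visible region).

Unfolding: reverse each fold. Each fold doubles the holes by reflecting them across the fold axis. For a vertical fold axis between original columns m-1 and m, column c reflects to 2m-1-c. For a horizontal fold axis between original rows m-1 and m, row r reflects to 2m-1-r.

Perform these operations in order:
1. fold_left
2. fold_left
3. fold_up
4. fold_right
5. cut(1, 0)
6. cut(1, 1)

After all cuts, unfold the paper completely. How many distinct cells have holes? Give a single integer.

Op 1 fold_left: fold axis v@8; visible region now rows[0,16) x cols[0,8) = 16x8
Op 2 fold_left: fold axis v@4; visible region now rows[0,16) x cols[0,4) = 16x4
Op 3 fold_up: fold axis h@8; visible region now rows[0,8) x cols[0,4) = 8x4
Op 4 fold_right: fold axis v@2; visible region now rows[0,8) x cols[2,4) = 8x2
Op 5 cut(1, 0): punch at orig (1,2); cuts so far [(1, 2)]; region rows[0,8) x cols[2,4) = 8x2
Op 6 cut(1, 1): punch at orig (1,3); cuts so far [(1, 2), (1, 3)]; region rows[0,8) x cols[2,4) = 8x2
Unfold 1 (reflect across v@2): 4 holes -> [(1, 0), (1, 1), (1, 2), (1, 3)]
Unfold 2 (reflect across h@8): 8 holes -> [(1, 0), (1, 1), (1, 2), (1, 3), (14, 0), (14, 1), (14, 2), (14, 3)]
Unfold 3 (reflect across v@4): 16 holes -> [(1, 0), (1, 1), (1, 2), (1, 3), (1, 4), (1, 5), (1, 6), (1, 7), (14, 0), (14, 1), (14, 2), (14, 3), (14, 4), (14, 5), (14, 6), (14, 7)]
Unfold 4 (reflect across v@8): 32 holes -> [(1, 0), (1, 1), (1, 2), (1, 3), (1, 4), (1, 5), (1, 6), (1, 7), (1, 8), (1, 9), (1, 10), (1, 11), (1, 12), (1, 13), (1, 14), (1, 15), (14, 0), (14, 1), (14, 2), (14, 3), (14, 4), (14, 5), (14, 6), (14, 7), (14, 8), (14, 9), (14, 10), (14, 11), (14, 12), (14, 13), (14, 14), (14, 15)]

Answer: 32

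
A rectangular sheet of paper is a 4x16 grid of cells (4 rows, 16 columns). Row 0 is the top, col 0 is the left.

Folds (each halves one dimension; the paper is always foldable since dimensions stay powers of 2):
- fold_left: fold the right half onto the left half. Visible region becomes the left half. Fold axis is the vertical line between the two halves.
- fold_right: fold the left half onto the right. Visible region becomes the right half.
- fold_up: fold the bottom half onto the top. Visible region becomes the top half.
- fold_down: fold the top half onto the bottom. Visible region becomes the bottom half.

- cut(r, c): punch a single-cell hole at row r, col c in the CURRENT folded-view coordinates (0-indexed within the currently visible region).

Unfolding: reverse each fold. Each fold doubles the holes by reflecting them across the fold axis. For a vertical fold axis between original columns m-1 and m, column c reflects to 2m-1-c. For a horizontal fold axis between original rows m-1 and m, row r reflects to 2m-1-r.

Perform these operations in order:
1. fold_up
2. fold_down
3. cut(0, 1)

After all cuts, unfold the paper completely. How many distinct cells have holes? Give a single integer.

Answer: 4

Derivation:
Op 1 fold_up: fold axis h@2; visible region now rows[0,2) x cols[0,16) = 2x16
Op 2 fold_down: fold axis h@1; visible region now rows[1,2) x cols[0,16) = 1x16
Op 3 cut(0, 1): punch at orig (1,1); cuts so far [(1, 1)]; region rows[1,2) x cols[0,16) = 1x16
Unfold 1 (reflect across h@1): 2 holes -> [(0, 1), (1, 1)]
Unfold 2 (reflect across h@2): 4 holes -> [(0, 1), (1, 1), (2, 1), (3, 1)]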